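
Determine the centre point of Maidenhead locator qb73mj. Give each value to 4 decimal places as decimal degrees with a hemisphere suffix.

76.6042° S, 155.0417° E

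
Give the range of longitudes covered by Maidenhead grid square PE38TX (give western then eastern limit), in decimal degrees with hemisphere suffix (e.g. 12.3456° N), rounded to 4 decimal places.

Field P=15, E=4: +15·20° lon, +4·10° lat → SW at lon 120°, lat -50°.
Square 3, 8: +3·2° lon, +8·1° lat → SW at lon 126°, lat -42°.
Subsquare t=19, x=23: +19·0.0833333° lon, +23·0.0416667° lat → SW at lon 127.583°, lat -41.0417°.
Cell spans 0.0833333° lon × 0.0416667° lat.
west 127.5833° E, east 127.6667° E.

127.5833° E, 127.6667° E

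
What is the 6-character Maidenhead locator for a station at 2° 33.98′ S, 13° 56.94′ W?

Offset from 180°W / 90°S: lon 166.0510°, lat 87.4337°.
Field (20°×10°, letters A–R): lon ⌊166.0510/20⌋ = 8 → I; lat ⌊87.4337/10⌋ = 8 → I.
Square (2°×1°, digits 0–9): lon ⌊6.0510/2⌋ = 3; lat ⌊7.4337/1⌋ = 7.
Subsquare (5′×2.5′, letters a–x): lon ⌊0.0510/0.0833333⌋ = 0 → a; lat ⌊0.4337/0.0416667⌋ = 10 → k.

II37ak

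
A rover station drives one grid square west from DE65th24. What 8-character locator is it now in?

DE65th14

Longitude extended square 2; −1 → 1.
The latitude characters are unchanged.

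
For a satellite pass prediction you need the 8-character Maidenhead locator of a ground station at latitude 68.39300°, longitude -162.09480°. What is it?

Add 180° to longitude and 90° to latitude: 17.90520, 158.39300.
Field: lon ⌊17.90520/20⌋ = 0 → A; lat ⌊158.39300/10⌋ = 15 → P.
Square: lon ⌊17.90520/2⌋ = 8; lat ⌊8.39300/1⌋ = 8.
Subsquare: lon ⌊1.90520/0.0833333⌋ = 22 → w; lat ⌊0.39300/0.0416667⌋ = 9 → j.
Extended square: lon ⌊0.07187/0.00833333⌋ = 8; lat ⌊0.01800/0.00416667⌋ = 4.

AP88wj84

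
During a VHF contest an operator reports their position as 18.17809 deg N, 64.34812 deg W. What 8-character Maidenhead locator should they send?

FK78te82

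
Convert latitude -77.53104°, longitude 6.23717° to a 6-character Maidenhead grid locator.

JB32cl

Offset from 180°W / 90°S: lon 186.2372°, lat 12.4690°.
Field: 186.2372/20 → 9 → J, 12.4690/10 → 1 → B; chars JB.
Square: 6.2372/2 → 3, 2.4690/1 → 2; chars 32.
Subsquare: 0.2372/0.0833333 → 2 → c, 0.4690/0.0416667 → 11 → l; chars cl.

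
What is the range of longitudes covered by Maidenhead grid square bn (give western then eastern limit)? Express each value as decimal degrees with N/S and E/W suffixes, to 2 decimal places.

Field B=1, N=13: +1·20° lon, +13·10° lat → SW at lon -160°, lat 40°.
Cell spans 20° lon × 10° lat.
west 160.00° W, east 140.00° W.

160.00° W, 140.00° W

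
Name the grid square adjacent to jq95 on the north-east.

KQ06

Longitude square 9; +1 → 10, wraps to 0, carry into field.
Longitude field J = 9; +1 → 10 = K.
Latitude square 5; +1 → 6.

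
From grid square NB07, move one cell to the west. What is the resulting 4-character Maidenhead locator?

MB97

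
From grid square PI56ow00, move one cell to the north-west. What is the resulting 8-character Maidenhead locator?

PI56nw91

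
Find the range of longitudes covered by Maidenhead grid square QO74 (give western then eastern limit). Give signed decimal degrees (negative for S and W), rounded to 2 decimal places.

154.00, 156.00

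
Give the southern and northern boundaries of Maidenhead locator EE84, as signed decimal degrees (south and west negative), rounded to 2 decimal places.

-46.00, -45.00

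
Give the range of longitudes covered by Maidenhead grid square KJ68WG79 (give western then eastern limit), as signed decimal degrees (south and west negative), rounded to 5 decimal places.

33.89167, 33.90000

Field K=10, J=9: +10·20° lon, +9·10° lat → SW at lon 20°, lat 0°.
Square 6, 8: +6·2° lon, +8·1° lat → SW at lon 32°, lat 8°.
Subsquare w=22, g=6: +22·0.0833333° lon, +6·0.0416667° lat → SW at lon 33.8333°, lat 8.25°.
Extended square 7, 9: +7·0.00833333° lon, +9·0.00416667° lat → SW at lon 33.8917°, lat 8.2875°.
Cell spans 0.00833333° lon × 0.00416667° lat.
west 33.89167, east 33.90000.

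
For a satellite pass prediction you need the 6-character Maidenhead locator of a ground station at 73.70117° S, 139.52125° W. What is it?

CB06fh

Shift to the Maidenhead origin (180°W, 90°S): lon 40.4787, lat 16.2988.
Field: 40.4787/20 → 2 → C, 16.2988/10 → 1 → B; chars CB.
Square: 0.4787/2 → 0, 6.2988/1 → 6; chars 06.
Subsquare: 0.4787/0.0833333 → 5 → f, 0.2988/0.0416667 → 7 → h; chars fh.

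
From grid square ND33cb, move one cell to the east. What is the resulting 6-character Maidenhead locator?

ND33db

Longitude subsquare c = 2; +1 → 3 = d.
The latitude characters are unchanged.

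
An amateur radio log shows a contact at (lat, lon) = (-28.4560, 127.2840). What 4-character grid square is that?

PG31

Add 180° to longitude and 90° to latitude: 307.28, 61.54.
Field: 307.28/20 → 15 → P, 61.54/10 → 6 → G; chars PG.
Square: 7.28/2 → 3, 1.54/1 → 1; chars 31.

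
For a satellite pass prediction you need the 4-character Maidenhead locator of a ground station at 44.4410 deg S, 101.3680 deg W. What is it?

DE95

Offset from 180°W / 90°S: lon 78.63°, lat 45.56°.
Field (20°×10°, letters A–R): lon ⌊78.63/20⌋ = 3 → D; lat ⌊45.56/10⌋ = 4 → E.
Square (2°×1°, digits 0–9): lon ⌊18.63/2⌋ = 9; lat ⌊5.56/1⌋ = 5.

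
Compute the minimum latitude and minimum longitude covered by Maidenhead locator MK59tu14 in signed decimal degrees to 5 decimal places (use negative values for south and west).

19.85000, 71.59167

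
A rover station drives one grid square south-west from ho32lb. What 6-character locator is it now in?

HO32ka

Longitude subsquare l = 11; −1 → 10 = k.
Latitude subsquare b = 1; −1 → 0 = a.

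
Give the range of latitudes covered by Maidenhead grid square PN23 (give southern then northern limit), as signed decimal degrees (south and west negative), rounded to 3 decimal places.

Field P=15, N=13: +15·20° lon, +13·10° lat → SW at lon 120°, lat 40°.
Square 2, 3: +2·2° lon, +3·1° lat → SW at lon 124°, lat 43°.
Cell spans 2° lon × 1° lat.
south 43.000, north 44.000.

43.000, 44.000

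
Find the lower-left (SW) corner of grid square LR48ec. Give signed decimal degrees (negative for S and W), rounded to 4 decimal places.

88.0833, 48.3333

Field L=11, R=17: +11·20° lon, +17·10° lat → SW at lon 40°, lat 80°.
Square 4, 8: +4·2° lon, +8·1° lat → SW at lon 48°, lat 88°.
Subsquare e=4, c=2: +4·0.0833333° lon, +2·0.0416667° lat → SW at lon 48.3333°, lat 88.0833°.
latitude 88.0833, longitude 48.3333.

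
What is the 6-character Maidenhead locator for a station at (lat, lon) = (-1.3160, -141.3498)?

BI98hq

Offset from 180°W / 90°S: lon 38.6502°, lat 88.6840°.
Field (20°×10°, letters A–R): lon ⌊38.6502/20⌋ = 1 → B; lat ⌊88.6840/10⌋ = 8 → I.
Square (2°×1°, digits 0–9): lon ⌊18.6502/2⌋ = 9; lat ⌊8.6840/1⌋ = 8.
Subsquare (5′×2.5′, letters a–x): lon ⌊0.6502/0.0833333⌋ = 7 → h; lat ⌊0.6840/0.0416667⌋ = 16 → q.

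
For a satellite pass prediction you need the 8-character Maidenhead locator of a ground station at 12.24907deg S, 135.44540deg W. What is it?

CH27gs60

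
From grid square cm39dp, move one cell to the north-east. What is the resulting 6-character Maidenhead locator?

Longitude subsquare d = 3; +1 → 4 = e.
Latitude subsquare p = 15; +1 → 16 = q.

CM39eq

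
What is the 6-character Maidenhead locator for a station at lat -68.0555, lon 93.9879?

Shift to the Maidenhead origin (180°W, 90°S): lon 273.9879, lat 21.9445.
Field: 273.9879/20 → 13 → N, 21.9445/10 → 2 → C; chars NC.
Square: 13.9879/2 → 6, 1.9445/1 → 1; chars 61.
Subsquare: 1.9879/0.0833333 → 23 → x, 0.9445/0.0416667 → 22 → w; chars xw.

NC61xw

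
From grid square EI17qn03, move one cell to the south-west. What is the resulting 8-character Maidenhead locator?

Longitude extended square 0; −1 → -1, wraps to 9, carry into subsquare.
Longitude subsquare q = 16; −1 → 15 = p.
Latitude extended square 3; −1 → 2.

EI17pn92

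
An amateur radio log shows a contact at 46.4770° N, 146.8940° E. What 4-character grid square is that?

QN36

Add 180° to longitude and 90° to latitude: 326.89, 136.48.
Field: lon ⌊326.89/20⌋ = 16 → Q; lat ⌊136.48/10⌋ = 13 → N.
Square: lon ⌊6.89/2⌋ = 3; lat ⌊6.48/1⌋ = 6.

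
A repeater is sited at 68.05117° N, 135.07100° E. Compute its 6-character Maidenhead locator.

PP78mb

Offset from 180°W / 90°S: lon 315.0710°, lat 158.0512°.
Field: lon ⌊315.0710/20⌋ = 15 → P; lat ⌊158.0512/10⌋ = 15 → P.
Square: lon ⌊15.0710/2⌋ = 7; lat ⌊8.0512/1⌋ = 8.
Subsquare: lon ⌊1.0710/0.0833333⌋ = 12 → m; lat ⌊0.0512/0.0416667⌋ = 1 → b.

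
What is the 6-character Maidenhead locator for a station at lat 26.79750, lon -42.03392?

Add 180° to longitude and 90° to latitude: 137.9661, 116.7975.
Field: 137.9661/20 → 6 → G, 116.7975/10 → 11 → L; chars GL.
Square: 17.9661/2 → 8, 6.7975/1 → 6; chars 86.
Subsquare: 1.9661/0.0833333 → 23 → x, 0.7975/0.0416667 → 19 → t; chars xt.

GL86xt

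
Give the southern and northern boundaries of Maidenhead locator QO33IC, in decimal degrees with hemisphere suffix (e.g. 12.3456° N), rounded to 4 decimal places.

53.0833° N, 53.1250° N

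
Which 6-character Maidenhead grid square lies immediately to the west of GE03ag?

FE93xg

Longitude subsquare a = 0; −1 → -1, wraps to 23 = x, carry into square.
Longitude square 0; −1 → -1, wraps to 9, carry into field.
Longitude field G = 6; −1 → 5 = F.
The latitude characters are unchanged.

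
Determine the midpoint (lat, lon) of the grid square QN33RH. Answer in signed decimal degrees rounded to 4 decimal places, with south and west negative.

43.3125, 147.4583

Field Q=16, N=13: +16·20° lon, +13·10° lat → SW at lon 140°, lat 40°.
Square 3, 3: +3·2° lon, +3·1° lat → SW at lon 146°, lat 43°.
Subsquare r=17, h=7: +17·0.0833333° lon, +7·0.0416667° lat → SW at lon 147.417°, lat 43.2917°.
Cell spans 0.0833333° lon × 0.0416667° lat. Centre is SW corner plus half of each.
latitude 43.3125, longitude 147.4583.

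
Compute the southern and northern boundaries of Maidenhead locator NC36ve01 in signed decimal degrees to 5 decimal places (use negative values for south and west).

Field N=13, C=2: +13·20° lon, +2·10° lat → SW at lon 80°, lat -70°.
Square 3, 6: +3·2° lon, +6·1° lat → SW at lon 86°, lat -64°.
Subsquare v=21, e=4: +21·0.0833333° lon, +4·0.0416667° lat → SW at lon 87.75°, lat -63.8333°.
Extended square 0, 1: +0·0.00833333° lon, +1·0.00416667° lat → SW at lon 87.75°, lat -63.8292°.
Cell spans 0.00833333° lon × 0.00416667° lat.
south -63.82917, north -63.82500.

-63.82917, -63.82500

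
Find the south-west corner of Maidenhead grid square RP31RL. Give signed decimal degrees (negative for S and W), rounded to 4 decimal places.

61.4583, 167.4167

Field R=17, P=15: +17·20° lon, +15·10° lat → SW at lon 160°, lat 60°.
Square 3, 1: +3·2° lon, +1·1° lat → SW at lon 166°, lat 61°.
Subsquare r=17, l=11: +17·0.0833333° lon, +11·0.0416667° lat → SW at lon 167.417°, lat 61.4583°.
latitude 61.4583, longitude 167.4167.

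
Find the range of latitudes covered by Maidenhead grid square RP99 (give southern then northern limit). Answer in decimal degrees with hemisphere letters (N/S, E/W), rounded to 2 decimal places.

Field R=17, P=15: +17·20° lon, +15·10° lat → SW at lon 160°, lat 60°.
Square 9, 9: +9·2° lon, +9·1° lat → SW at lon 178°, lat 69°.
Cell spans 2° lon × 1° lat.
south 69.00° N, north 70.00° N.

69.00° N, 70.00° N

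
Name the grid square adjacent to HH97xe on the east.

IH07ae

Longitude subsquare x = 23; +1 → 24, wraps to 0 = a, carry into square.
Longitude square 9; +1 → 10, wraps to 0, carry into field.
Longitude field H = 7; +1 → 8 = I.
The latitude characters are unchanged.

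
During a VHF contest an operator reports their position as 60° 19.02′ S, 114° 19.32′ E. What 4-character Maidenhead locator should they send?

OC79

Add 180° to longitude and 90° to latitude: 294.32, 29.68.
Field (20°×10°, letters A–R): lon ⌊294.32/20⌋ = 14 → O; lat ⌊29.68/10⌋ = 2 → C.
Square (2°×1°, digits 0–9): lon ⌊14.32/2⌋ = 7; lat ⌊9.68/1⌋ = 9.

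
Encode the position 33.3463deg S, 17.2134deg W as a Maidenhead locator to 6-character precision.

IF16jp

Add 180° to longitude and 90° to latitude: 162.7866, 56.6537.
Field: lon ⌊162.7866/20⌋ = 8 → I; lat ⌊56.6537/10⌋ = 5 → F.
Square: lon ⌊2.7866/2⌋ = 1; lat ⌊6.6537/1⌋ = 6.
Subsquare: lon ⌊0.7866/0.0833333⌋ = 9 → j; lat ⌊0.6537/0.0416667⌋ = 15 → p.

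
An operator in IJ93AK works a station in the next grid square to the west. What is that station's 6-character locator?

IJ83xk

Longitude subsquare a = 0; −1 → -1, wraps to 23 = x, carry into square.
Longitude square 9; −1 → 8.
The latitude characters are unchanged.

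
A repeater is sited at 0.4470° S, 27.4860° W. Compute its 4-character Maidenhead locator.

HI69

Add 180° to longitude and 90° to latitude: 152.51, 89.55.
Field: 152.51/20 → 7 → H, 89.55/10 → 8 → I; chars HI.
Square: 12.51/2 → 6, 9.55/1 → 9; chars 69.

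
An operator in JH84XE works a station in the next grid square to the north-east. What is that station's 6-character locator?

Longitude subsquare x = 23; +1 → 24, wraps to 0 = a, carry into square.
Longitude square 8; +1 → 9.
Latitude subsquare e = 4; +1 → 5 = f.

JH94af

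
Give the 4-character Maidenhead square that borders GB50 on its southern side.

GA59

Latitude square 0; −1 → -1, wraps to 9, carry into field.
Latitude field B = 1; −1 → 0 = A.
The longitude characters are unchanged.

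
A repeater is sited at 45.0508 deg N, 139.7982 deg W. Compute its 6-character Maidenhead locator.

Offset from 180°W / 90°S: lon 40.2018°, lat 135.0508°.
Field (20°×10°, letters A–R): 40.2018/20 → 2 → C, 135.0508/10 → 13 → N; chars CN.
Square (2°×1°, digits 0–9): 0.2018/2 → 0, 5.0508/1 → 5; chars 05.
Subsquare (5′×2.5′, letters a–x): 0.2018/0.0833333 → 2 → c, 0.0508/0.0416667 → 1 → b; chars cb.

CN05cb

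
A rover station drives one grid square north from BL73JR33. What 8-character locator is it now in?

BL73jr34

Latitude extended square 3; +1 → 4.
The longitude characters are unchanged.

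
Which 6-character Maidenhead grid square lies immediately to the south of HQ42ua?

HQ41ux

Latitude subsquare a = 0; −1 → -1, wraps to 23 = x, carry into square.
Latitude square 2; −1 → 1.
The longitude characters are unchanged.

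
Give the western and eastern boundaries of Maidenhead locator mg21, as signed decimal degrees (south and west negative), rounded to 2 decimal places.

64.00, 66.00

Field M=12, G=6: +12·20° lon, +6·10° lat → SW at lon 60°, lat -30°.
Square 2, 1: +2·2° lon, +1·1° lat → SW at lon 64°, lat -29°.
Cell spans 2° lon × 1° lat.
west 64.00, east 66.00.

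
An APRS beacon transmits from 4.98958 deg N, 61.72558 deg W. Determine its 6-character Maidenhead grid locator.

FJ94dx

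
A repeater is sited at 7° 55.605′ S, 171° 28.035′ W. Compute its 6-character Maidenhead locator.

Offset from 180°W / 90°S: lon 8.5327°, lat 82.0733°.
Field: lon ⌊8.5327/20⌋ = 0 → A; lat ⌊82.0733/10⌋ = 8 → I.
Square: lon ⌊8.5327/2⌋ = 4; lat ⌊2.0733/1⌋ = 2.
Subsquare: lon ⌊0.5327/0.0833333⌋ = 6 → g; lat ⌊0.0733/0.0416667⌋ = 1 → b.

AI42gb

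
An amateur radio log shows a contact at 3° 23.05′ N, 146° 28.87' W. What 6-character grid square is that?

BJ63sj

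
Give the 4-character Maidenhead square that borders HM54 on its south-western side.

HM43

Longitude square 5; −1 → 4.
Latitude square 4; −1 → 3.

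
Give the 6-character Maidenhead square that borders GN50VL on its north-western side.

GN50um

Longitude subsquare v = 21; −1 → 20 = u.
Latitude subsquare l = 11; +1 → 12 = m.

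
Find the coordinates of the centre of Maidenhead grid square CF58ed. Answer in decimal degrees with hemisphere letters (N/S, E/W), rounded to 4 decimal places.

31.8542° S, 129.6250° W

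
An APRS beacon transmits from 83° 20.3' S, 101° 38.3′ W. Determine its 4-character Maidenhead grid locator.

Add 180° to longitude and 90° to latitude: 78.36, 6.66.
Field (20°×10°, letters A–R): lon ⌊78.36/20⌋ = 3 → D; lat ⌊6.66/10⌋ = 0 → A.
Square (2°×1°, digits 0–9): lon ⌊18.36/2⌋ = 9; lat ⌊6.66/1⌋ = 6.

DA96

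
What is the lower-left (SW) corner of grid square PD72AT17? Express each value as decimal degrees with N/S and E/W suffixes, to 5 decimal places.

Field P=15, D=3: +15·20° lon, +3·10° lat → SW at lon 120°, lat -60°.
Square 7, 2: +7·2° lon, +2·1° lat → SW at lon 134°, lat -58°.
Subsquare a=0, t=19: +0·0.0833333° lon, +19·0.0416667° lat → SW at lon 134°, lat -57.2083°.
Extended square 1, 7: +1·0.00833333° lon, +7·0.00416667° lat → SW at lon 134.008°, lat -57.1792°.
latitude 57.17917° S, longitude 134.00833° E.

57.17917° S, 134.00833° E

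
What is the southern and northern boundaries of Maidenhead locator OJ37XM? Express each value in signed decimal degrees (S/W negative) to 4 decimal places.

Field O=14, J=9: +14·20° lon, +9·10° lat → SW at lon 100°, lat 0°.
Square 3, 7: +3·2° lon, +7·1° lat → SW at lon 106°, lat 7°.
Subsquare x=23, m=12: +23·0.0833333° lon, +12·0.0416667° lat → SW at lon 107.917°, lat 7.5°.
Cell spans 0.0833333° lon × 0.0416667° lat.
south 7.5000, north 7.5417.

7.5000, 7.5417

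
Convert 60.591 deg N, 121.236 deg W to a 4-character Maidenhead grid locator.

CP90

Shift to the Maidenhead origin (180°W, 90°S): lon 58.76, lat 150.59.
Field (20°×10°, letters A–R): lon ⌊58.76/20⌋ = 2 → C; lat ⌊150.59/10⌋ = 15 → P.
Square (2°×1°, digits 0–9): lon ⌊18.76/2⌋ = 9; lat ⌊0.59/1⌋ = 0.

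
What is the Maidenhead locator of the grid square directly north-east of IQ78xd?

Longitude subsquare x = 23; +1 → 24, wraps to 0 = a, carry into square.
Longitude square 7; +1 → 8.
Latitude subsquare d = 3; +1 → 4 = e.

IQ88ae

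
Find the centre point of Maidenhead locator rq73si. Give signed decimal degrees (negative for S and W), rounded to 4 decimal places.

Field R=17, Q=16: +17·20° lon, +16·10° lat → SW at lon 160°, lat 70°.
Square 7, 3: +7·2° lon, +3·1° lat → SW at lon 174°, lat 73°.
Subsquare s=18, i=8: +18·0.0833333° lon, +8·0.0416667° lat → SW at lon 175.5°, lat 73.3333°.
Cell spans 0.0833333° lon × 0.0416667° lat. Centre is SW corner plus half of each.
latitude 73.3542, longitude 175.5417.

73.3542, 175.5417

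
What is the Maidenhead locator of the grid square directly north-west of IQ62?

Longitude square 6; −1 → 5.
Latitude square 2; +1 → 3.

IQ53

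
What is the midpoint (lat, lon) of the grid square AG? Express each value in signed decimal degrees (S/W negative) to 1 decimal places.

Field A=0, G=6: +0·20° lon, +6·10° lat → SW at lon -180°, lat -30°.
Cell spans 20° lon × 10° lat. Centre is SW corner plus half of each.
latitude -25.0, longitude -170.0.

-25.0, -170.0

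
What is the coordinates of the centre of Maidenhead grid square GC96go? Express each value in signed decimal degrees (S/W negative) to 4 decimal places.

-63.3958, -41.4583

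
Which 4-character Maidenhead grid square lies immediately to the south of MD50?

MC59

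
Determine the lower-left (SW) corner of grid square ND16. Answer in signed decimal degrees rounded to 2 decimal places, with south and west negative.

Field N=13, D=3: +13·20° lon, +3·10° lat → SW at lon 80°, lat -60°.
Square 1, 6: +1·2° lon, +6·1° lat → SW at lon 82°, lat -54°.
latitude -54.00, longitude 82.00.

-54.00, 82.00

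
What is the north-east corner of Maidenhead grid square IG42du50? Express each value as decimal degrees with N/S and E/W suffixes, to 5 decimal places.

27.16250° S, 11.70000° W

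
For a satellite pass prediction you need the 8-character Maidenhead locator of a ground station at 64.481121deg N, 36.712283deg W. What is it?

Offset from 180°W / 90°S: lon 143.28772°, lat 154.48112°.
Field (20°×10°, letters A–R): lon ⌊143.28772/20⌋ = 7 → H; lat ⌊154.48112/10⌋ = 15 → P.
Square (2°×1°, digits 0–9): lon ⌊3.28772/2⌋ = 1; lat ⌊4.48112/1⌋ = 4.
Subsquare (5′×2.5′, letters a–x): lon ⌊1.28772/0.0833333⌋ = 15 → p; lat ⌊0.48112/0.0416667⌋ = 11 → l.
Extended square (30″×15″, digits 0–9): lon ⌊0.03772/0.00833333⌋ = 4; lat ⌊0.02279/0.00416667⌋ = 5.

HP14pl45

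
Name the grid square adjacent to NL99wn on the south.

NL99wm

Latitude subsquare n = 13; −1 → 12 = m.
The longitude characters are unchanged.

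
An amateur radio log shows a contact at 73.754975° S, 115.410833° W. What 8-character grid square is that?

Shift to the Maidenhead origin (180°W, 90°S): lon 64.58917, lat 16.24502.
Field: lon ⌊64.58917/20⌋ = 3 → D; lat ⌊16.24502/10⌋ = 1 → B.
Square: lon ⌊4.58917/2⌋ = 2; lat ⌊6.24502/1⌋ = 6.
Subsquare: lon ⌊0.58917/0.0833333⌋ = 7 → h; lat ⌊0.24502/0.0416667⌋ = 5 → f.
Extended square: lon ⌊0.00583/0.00833333⌋ = 0; lat ⌊0.03669/0.00416667⌋ = 8.

DB26hf08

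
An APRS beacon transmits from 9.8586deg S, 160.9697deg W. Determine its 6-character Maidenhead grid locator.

AI90md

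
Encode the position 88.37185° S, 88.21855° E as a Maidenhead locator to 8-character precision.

Add 180° to longitude and 90° to latitude: 268.21855, 1.62815.
Field: lon ⌊268.21855/20⌋ = 13 → N; lat ⌊1.62815/10⌋ = 0 → A.
Square: lon ⌊8.21855/2⌋ = 4; lat ⌊1.62815/1⌋ = 1.
Subsquare: lon ⌊0.21855/0.0833333⌋ = 2 → c; lat ⌊0.62815/0.0416667⌋ = 15 → p.
Extended square: lon ⌊0.05188/0.00833333⌋ = 6; lat ⌊0.00315/0.00416667⌋ = 0.

NA41cp60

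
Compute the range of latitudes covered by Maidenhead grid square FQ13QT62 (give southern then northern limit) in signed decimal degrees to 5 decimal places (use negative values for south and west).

73.80000, 73.80417

Field F=5, Q=16: +5·20° lon, +16·10° lat → SW at lon -80°, lat 70°.
Square 1, 3: +1·2° lon, +3·1° lat → SW at lon -78°, lat 73°.
Subsquare q=16, t=19: +16·0.0833333° lon, +19·0.0416667° lat → SW at lon -76.6667°, lat 73.7917°.
Extended square 6, 2: +6·0.00833333° lon, +2·0.00416667° lat → SW at lon -76.6167°, lat 73.8°.
Cell spans 0.00833333° lon × 0.00416667° lat.
south 73.80000, north 73.80417.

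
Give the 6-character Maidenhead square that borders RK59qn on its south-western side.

RK59pm

Longitude subsquare q = 16; −1 → 15 = p.
Latitude subsquare n = 13; −1 → 12 = m.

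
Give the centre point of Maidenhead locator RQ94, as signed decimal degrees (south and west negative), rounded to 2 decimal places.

74.50, 179.00

Field R=17, Q=16: +17·20° lon, +16·10° lat → SW at lon 160°, lat 70°.
Square 9, 4: +9·2° lon, +4·1° lat → SW at lon 178°, lat 74°.
Cell spans 2° lon × 1° lat. Centre is SW corner plus half of each.
latitude 74.50, longitude 179.00.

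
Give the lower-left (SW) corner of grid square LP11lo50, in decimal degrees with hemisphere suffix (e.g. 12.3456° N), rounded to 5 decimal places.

Field L=11, P=15: +11·20° lon, +15·10° lat → SW at lon 40°, lat 60°.
Square 1, 1: +1·2° lon, +1·1° lat → SW at lon 42°, lat 61°.
Subsquare l=11, o=14: +11·0.0833333° lon, +14·0.0416667° lat → SW at lon 42.9167°, lat 61.5833°.
Extended square 5, 0: +5·0.00833333° lon, +0·0.00416667° lat → SW at lon 42.9583°, lat 61.5833°.
latitude 61.58333° N, longitude 42.95833° E.

61.58333° N, 42.95833° E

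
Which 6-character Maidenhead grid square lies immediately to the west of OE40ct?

Longitude subsquare c = 2; −1 → 1 = b.
The latitude characters are unchanged.

OE40bt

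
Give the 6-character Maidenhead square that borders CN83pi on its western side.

Longitude subsquare p = 15; −1 → 14 = o.
The latitude characters are unchanged.

CN83oi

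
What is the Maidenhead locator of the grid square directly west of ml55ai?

ML45xi

Longitude subsquare a = 0; −1 → -1, wraps to 23 = x, carry into square.
Longitude square 5; −1 → 4.
The latitude characters are unchanged.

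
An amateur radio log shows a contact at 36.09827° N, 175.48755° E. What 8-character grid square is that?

RM76rc83

Shift to the Maidenhead origin (180°W, 90°S): lon 355.48755, lat 126.09827.
Field: 355.48755/20 → 17 → R, 126.09827/10 → 12 → M; chars RM.
Square: 15.48755/2 → 7, 6.09827/1 → 6; chars 76.
Subsquare: 1.48755/0.0833333 → 17 → r, 0.09827/0.0416667 → 2 → c; chars rc.
Extended square: 0.07088/0.00833333 → 8, 0.01494/0.00416667 → 3; chars 83.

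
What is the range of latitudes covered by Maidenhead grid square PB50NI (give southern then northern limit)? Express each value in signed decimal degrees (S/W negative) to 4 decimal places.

-79.6667, -79.6250

Field P=15, B=1: +15·20° lon, +1·10° lat → SW at lon 120°, lat -80°.
Square 5, 0: +5·2° lon, +0·1° lat → SW at lon 130°, lat -80°.
Subsquare n=13, i=8: +13·0.0833333° lon, +8·0.0416667° lat → SW at lon 131.083°, lat -79.6667°.
Cell spans 0.0833333° lon × 0.0416667° lat.
south -79.6667, north -79.6250.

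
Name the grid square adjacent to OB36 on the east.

OB46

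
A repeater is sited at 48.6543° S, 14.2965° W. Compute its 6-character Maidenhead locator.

IE21ui

Add 180° to longitude and 90° to latitude: 165.7035, 41.3457.
Field (20°×10°, letters A–R): lon ⌊165.7035/20⌋ = 8 → I; lat ⌊41.3457/10⌋ = 4 → E.
Square (2°×1°, digits 0–9): lon ⌊5.7035/2⌋ = 2; lat ⌊1.3457/1⌋ = 1.
Subsquare (5′×2.5′, letters a–x): lon ⌊1.7035/0.0833333⌋ = 20 → u; lat ⌊0.3457/0.0416667⌋ = 8 → i.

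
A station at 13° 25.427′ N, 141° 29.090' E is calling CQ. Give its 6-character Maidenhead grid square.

QK03rk

Add 180° to longitude and 90° to latitude: 321.4848, 103.4238.
Field: 321.4848/20 → 16 → Q, 103.4238/10 → 10 → K; chars QK.
Square: 1.4848/2 → 0, 3.4238/1 → 3; chars 03.
Subsquare: 1.4848/0.0833333 → 17 → r, 0.4238/0.0416667 → 10 → k; chars rk.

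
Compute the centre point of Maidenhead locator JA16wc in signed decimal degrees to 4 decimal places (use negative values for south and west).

-83.8958, 3.8750

Field J=9, A=0: +9·20° lon, +0·10° lat → SW at lon 0°, lat -90°.
Square 1, 6: +1·2° lon, +6·1° lat → SW at lon 2°, lat -84°.
Subsquare w=22, c=2: +22·0.0833333° lon, +2·0.0416667° lat → SW at lon 3.83333°, lat -83.9167°.
Cell spans 0.0833333° lon × 0.0416667° lat. Centre is SW corner plus half of each.
latitude -83.8958, longitude 3.8750.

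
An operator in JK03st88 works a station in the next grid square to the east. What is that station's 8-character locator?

JK03st98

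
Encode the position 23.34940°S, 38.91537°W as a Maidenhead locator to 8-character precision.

Add 180° to longitude and 90° to latitude: 141.08463, 66.65060.
Field: 141.08463/20 → 7 → H, 66.65060/10 → 6 → G; chars HG.
Square: 1.08463/2 → 0, 6.65060/1 → 6; chars 06.
Subsquare: 1.08463/0.0833333 → 13 → n, 0.65060/0.0416667 → 15 → p; chars np.
Extended square: 0.00130/0.00833333 → 0, 0.02560/0.00416667 → 6; chars 06.

HG06np06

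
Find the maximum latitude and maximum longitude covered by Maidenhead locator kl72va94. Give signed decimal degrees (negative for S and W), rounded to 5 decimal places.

22.02083, 35.83333

Field K=10, L=11: +10·20° lon, +11·10° lat → SW at lon 20°, lat 20°.
Square 7, 2: +7·2° lon, +2·1° lat → SW at lon 34°, lat 22°.
Subsquare v=21, a=0: +21·0.0833333° lon, +0·0.0416667° lat → SW at lon 35.75°, lat 22°.
Extended square 9, 4: +9·0.00833333° lon, +4·0.00416667° lat → SW at lon 35.825°, lat 22.0167°.
Cell spans 0.00833333° lon × 0.00416667° lat. NE corner is SW corner plus one full cell.
latitude 22.02083, longitude 35.83333.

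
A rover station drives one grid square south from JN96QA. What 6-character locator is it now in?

JN95qx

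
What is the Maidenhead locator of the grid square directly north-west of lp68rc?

Longitude subsquare r = 17; −1 → 16 = q.
Latitude subsquare c = 2; +1 → 3 = d.

LP68qd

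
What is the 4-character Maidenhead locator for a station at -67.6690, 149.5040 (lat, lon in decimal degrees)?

Shift to the Maidenhead origin (180°W, 90°S): lon 329.50, lat 22.33.
Field: 329.50/20 → 16 → Q, 22.33/10 → 2 → C; chars QC.
Square: 9.50/2 → 4, 2.33/1 → 2; chars 42.

QC42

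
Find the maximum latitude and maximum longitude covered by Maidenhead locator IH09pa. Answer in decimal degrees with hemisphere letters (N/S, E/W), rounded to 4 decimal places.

10.9583° S, 18.6667° W

Field I=8, H=7: +8·20° lon, +7·10° lat → SW at lon -20°, lat -20°.
Square 0, 9: +0·2° lon, +9·1° lat → SW at lon -20°, lat -11°.
Subsquare p=15, a=0: +15·0.0833333° lon, +0·0.0416667° lat → SW at lon -18.75°, lat -11°.
Cell spans 0.0833333° lon × 0.0416667° lat. NE corner is SW corner plus one full cell.
latitude 10.9583° S, longitude 18.6667° W.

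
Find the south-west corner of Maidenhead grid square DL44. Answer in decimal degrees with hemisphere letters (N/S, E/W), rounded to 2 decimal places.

24.00° N, 112.00° W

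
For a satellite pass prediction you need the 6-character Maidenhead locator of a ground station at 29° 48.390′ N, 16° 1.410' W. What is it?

IL19xt

Shift to the Maidenhead origin (180°W, 90°S): lon 163.9765, lat 119.8065.
Field: 163.9765/20 → 8 → I, 119.8065/10 → 11 → L; chars IL.
Square: 3.9765/2 → 1, 9.8065/1 → 9; chars 19.
Subsquare: 1.9765/0.0833333 → 23 → x, 0.8065/0.0416667 → 19 → t; chars xt.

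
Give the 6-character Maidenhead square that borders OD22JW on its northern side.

OD22jx

Latitude subsquare w = 22; +1 → 23 = x.
The longitude characters are unchanged.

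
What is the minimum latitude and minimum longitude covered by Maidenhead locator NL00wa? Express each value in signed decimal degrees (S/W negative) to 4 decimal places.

Field N=13, L=11: +13·20° lon, +11·10° lat → SW at lon 80°, lat 20°.
Square 0, 0: +0·2° lon, +0·1° lat → SW at lon 80°, lat 20°.
Subsquare w=22, a=0: +22·0.0833333° lon, +0·0.0416667° lat → SW at lon 81.8333°, lat 20°.
latitude 20.0000, longitude 81.8333.

20.0000, 81.8333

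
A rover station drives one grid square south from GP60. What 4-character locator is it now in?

GO69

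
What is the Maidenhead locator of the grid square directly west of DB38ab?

DB28xb

Longitude subsquare a = 0; −1 → -1, wraps to 23 = x, carry into square.
Longitude square 3; −1 → 2.
The latitude characters are unchanged.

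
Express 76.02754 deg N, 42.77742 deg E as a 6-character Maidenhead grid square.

LQ16ja

Shift to the Maidenhead origin (180°W, 90°S): lon 222.7774, lat 166.0275.
Field: lon ⌊222.7774/20⌋ = 11 → L; lat ⌊166.0275/10⌋ = 16 → Q.
Square: lon ⌊2.7774/2⌋ = 1; lat ⌊6.0275/1⌋ = 6.
Subsquare: lon ⌊0.7774/0.0833333⌋ = 9 → j; lat ⌊0.0275/0.0416667⌋ = 0 → a.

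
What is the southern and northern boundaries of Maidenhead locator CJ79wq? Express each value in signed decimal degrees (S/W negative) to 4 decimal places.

9.6667, 9.7083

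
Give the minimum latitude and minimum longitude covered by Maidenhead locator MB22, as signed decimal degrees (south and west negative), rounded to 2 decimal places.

Field M=12, B=1: +12·20° lon, +1·10° lat → SW at lon 60°, lat -80°.
Square 2, 2: +2·2° lon, +2·1° lat → SW at lon 64°, lat -78°.
latitude -78.00, longitude 64.00.

-78.00, 64.00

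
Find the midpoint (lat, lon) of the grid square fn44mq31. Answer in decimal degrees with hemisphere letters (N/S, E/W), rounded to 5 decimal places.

Field F=5, N=13: +5·20° lon, +13·10° lat → SW at lon -80°, lat 40°.
Square 4, 4: +4·2° lon, +4·1° lat → SW at lon -72°, lat 44°.
Subsquare m=12, q=16: +12·0.0833333° lon, +16·0.0416667° lat → SW at lon -71°, lat 44.6667°.
Extended square 3, 1: +3·0.00833333° lon, +1·0.00416667° lat → SW at lon -70.975°, lat 44.6708°.
Cell spans 0.00833333° lon × 0.00416667° lat. Centre is SW corner plus half of each.
latitude 44.67292° N, longitude 70.97083° W.

44.67292° N, 70.97083° W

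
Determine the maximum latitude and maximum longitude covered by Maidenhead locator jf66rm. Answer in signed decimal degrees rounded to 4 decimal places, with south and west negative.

-33.4583, 13.5000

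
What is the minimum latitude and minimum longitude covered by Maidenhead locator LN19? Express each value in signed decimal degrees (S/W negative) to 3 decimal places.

49.000, 42.000

Field L=11, N=13: +11·20° lon, +13·10° lat → SW at lon 40°, lat 40°.
Square 1, 9: +1·2° lon, +9·1° lat → SW at lon 42°, lat 49°.
latitude 49.000, longitude 42.000.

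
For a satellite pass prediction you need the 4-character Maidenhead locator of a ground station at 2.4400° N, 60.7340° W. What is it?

FJ92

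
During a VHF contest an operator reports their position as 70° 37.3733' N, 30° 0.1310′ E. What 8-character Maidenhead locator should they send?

Shift to the Maidenhead origin (180°W, 90°S): lon 210.00218, lat 160.62289.
Field (20°×10°, letters A–R): lon ⌊210.00218/20⌋ = 10 → K; lat ⌊160.62289/10⌋ = 16 → Q.
Square (2°×1°, digits 0–9): lon ⌊10.00218/2⌋ = 5; lat ⌊0.62289/1⌋ = 0.
Subsquare (5′×2.5′, letters a–x): lon ⌊0.00218/0.0833333⌋ = 0 → a; lat ⌊0.62289/0.0416667⌋ = 14 → o.
Extended square (30″×15″, digits 0–9): lon ⌊0.00218/0.00833333⌋ = 0; lat ⌊0.03955/0.00416667⌋ = 9.

KQ50ao09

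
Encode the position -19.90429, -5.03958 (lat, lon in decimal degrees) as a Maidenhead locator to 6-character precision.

IH70lc

Add 180° to longitude and 90° to latitude: 174.9604, 70.0957.
Field: 174.9604/20 → 8 → I, 70.0957/10 → 7 → H; chars IH.
Square: 14.9604/2 → 7, 0.0957/1 → 0; chars 70.
Subsquare: 0.9604/0.0833333 → 11 → l, 0.0957/0.0416667 → 2 → c; chars lc.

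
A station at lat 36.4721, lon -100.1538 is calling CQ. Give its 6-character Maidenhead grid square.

Shift to the Maidenhead origin (180°W, 90°S): lon 79.8462, lat 126.4721.
Field: 79.8462/20 → 3 → D, 126.4721/10 → 12 → M; chars DM.
Square: 19.8462/2 → 9, 6.4721/1 → 6; chars 96.
Subsquare: 1.8462/0.0833333 → 22 → w, 0.4721/0.0416667 → 11 → l; chars wl.

DM96wl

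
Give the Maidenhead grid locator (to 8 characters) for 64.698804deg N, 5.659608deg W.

IP74eq07

Shift to the Maidenhead origin (180°W, 90°S): lon 174.34039, lat 154.69880.
Field (20°×10°, letters A–R): 174.34039/20 → 8 → I, 154.69880/10 → 15 → P; chars IP.
Square (2°×1°, digits 0–9): 14.34039/2 → 7, 4.69880/1 → 4; chars 74.
Subsquare (5′×2.5′, letters a–x): 0.34039/0.0833333 → 4 → e, 0.69880/0.0416667 → 16 → q; chars eq.
Extended square (30″×15″, digits 0–9): 0.00706/0.00833333 → 0, 0.03214/0.00416667 → 7; chars 07.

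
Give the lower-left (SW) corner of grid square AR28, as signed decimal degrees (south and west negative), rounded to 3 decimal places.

Field A=0, R=17: +0·20° lon, +17·10° lat → SW at lon -180°, lat 80°.
Square 2, 8: +2·2° lon, +8·1° lat → SW at lon -176°, lat 88°.
latitude 88.000, longitude -176.000.

88.000, -176.000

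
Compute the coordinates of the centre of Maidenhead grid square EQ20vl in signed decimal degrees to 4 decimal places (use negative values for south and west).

70.4792, -94.2083

Field E=4, Q=16: +4·20° lon, +16·10° lat → SW at lon -100°, lat 70°.
Square 2, 0: +2·2° lon, +0·1° lat → SW at lon -96°, lat 70°.
Subsquare v=21, l=11: +21·0.0833333° lon, +11·0.0416667° lat → SW at lon -94.25°, lat 70.4583°.
Cell spans 0.0833333° lon × 0.0416667° lat. Centre is SW corner plus half of each.
latitude 70.4792, longitude -94.2083.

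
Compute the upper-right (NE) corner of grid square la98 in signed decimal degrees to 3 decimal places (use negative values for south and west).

Field L=11, A=0: +11·20° lon, +0·10° lat → SW at lon 40°, lat -90°.
Square 9, 8: +9·2° lon, +8·1° lat → SW at lon 58°, lat -82°.
Cell spans 2° lon × 1° lat. NE corner is SW corner plus one full cell.
latitude -81.000, longitude 60.000.

-81.000, 60.000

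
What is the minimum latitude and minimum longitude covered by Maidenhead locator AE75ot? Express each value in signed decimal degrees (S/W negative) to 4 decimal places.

Field A=0, E=4: +0·20° lon, +4·10° lat → SW at lon -180°, lat -50°.
Square 7, 5: +7·2° lon, +5·1° lat → SW at lon -166°, lat -45°.
Subsquare o=14, t=19: +14·0.0833333° lon, +19·0.0416667° lat → SW at lon -164.833°, lat -44.2083°.
latitude -44.2083, longitude -164.8333.

-44.2083, -164.8333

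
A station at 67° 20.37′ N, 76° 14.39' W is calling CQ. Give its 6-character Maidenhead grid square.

FP17vi

Add 180° to longitude and 90° to latitude: 103.7602, 157.3395.
Field: 103.7602/20 → 5 → F, 157.3395/10 → 15 → P; chars FP.
Square: 3.7602/2 → 1, 7.3395/1 → 7; chars 17.
Subsquare: 1.7602/0.0833333 → 21 → v, 0.3395/0.0416667 → 8 → i; chars vi.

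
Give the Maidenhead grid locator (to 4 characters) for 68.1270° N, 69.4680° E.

Shift to the Maidenhead origin (180°W, 90°S): lon 249.47, lat 158.13.
Field: lon ⌊249.47/20⌋ = 12 → M; lat ⌊158.13/10⌋ = 15 → P.
Square: lon ⌊9.47/2⌋ = 4; lat ⌊8.13/1⌋ = 8.

MP48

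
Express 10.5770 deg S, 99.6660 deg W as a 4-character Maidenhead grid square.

Offset from 180°W / 90°S: lon 80.33°, lat 79.42°.
Field: 80.33/20 → 4 → E, 79.42/10 → 7 → H; chars EH.
Square: 0.33/2 → 0, 9.42/1 → 9; chars 09.

EH09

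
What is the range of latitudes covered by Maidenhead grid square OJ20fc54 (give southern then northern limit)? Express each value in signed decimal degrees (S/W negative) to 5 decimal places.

0.10000, 0.10417

Field O=14, J=9: +14·20° lon, +9·10° lat → SW at lon 100°, lat 0°.
Square 2, 0: +2·2° lon, +0·1° lat → SW at lon 104°, lat 0°.
Subsquare f=5, c=2: +5·0.0833333° lon, +2·0.0416667° lat → SW at lon 104.417°, lat 0.0833333°.
Extended square 5, 4: +5·0.00833333° lon, +4·0.00416667° lat → SW at lon 104.458°, lat 0.1°.
Cell spans 0.00833333° lon × 0.00416667° lat.
south 0.10000, north 0.10417.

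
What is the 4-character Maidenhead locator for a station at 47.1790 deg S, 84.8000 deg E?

NE22

Shift to the Maidenhead origin (180°W, 90°S): lon 264.80, lat 42.82.
Field: lon ⌊264.80/20⌋ = 13 → N; lat ⌊42.82/10⌋ = 4 → E.
Square: lon ⌊4.80/2⌋ = 2; lat ⌊2.82/1⌋ = 2.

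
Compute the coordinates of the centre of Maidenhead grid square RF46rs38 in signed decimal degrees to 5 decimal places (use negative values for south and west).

Field R=17, F=5: +17·20° lon, +5·10° lat → SW at lon 160°, lat -40°.
Square 4, 6: +4·2° lon, +6·1° lat → SW at lon 168°, lat -34°.
Subsquare r=17, s=18: +17·0.0833333° lon, +18·0.0416667° lat → SW at lon 169.417°, lat -33.25°.
Extended square 3, 8: +3·0.00833333° lon, +8·0.00416667° lat → SW at lon 169.442°, lat -33.2167°.
Cell spans 0.00833333° lon × 0.00416667° lat. Centre is SW corner plus half of each.
latitude -33.21458, longitude 169.44583.

-33.21458, 169.44583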